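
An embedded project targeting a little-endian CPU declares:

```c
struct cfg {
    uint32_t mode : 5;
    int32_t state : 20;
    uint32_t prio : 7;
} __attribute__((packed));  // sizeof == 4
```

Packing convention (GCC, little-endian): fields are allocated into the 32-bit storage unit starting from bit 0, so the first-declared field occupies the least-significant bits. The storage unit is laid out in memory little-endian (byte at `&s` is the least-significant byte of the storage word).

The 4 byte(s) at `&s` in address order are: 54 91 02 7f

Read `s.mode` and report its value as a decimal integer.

[0]=0x54 [1]=0x91 [2]=0x02 [3]=0x7f (little-endian) → word 0x7f029154
mode [0+:5] = (word>>0) & 0x1f = 20  ←
state [5+:20] = (word>>5) & 0xfffff = 529546
prio [25+:7] = (word>>25) & 0x7f = 63

20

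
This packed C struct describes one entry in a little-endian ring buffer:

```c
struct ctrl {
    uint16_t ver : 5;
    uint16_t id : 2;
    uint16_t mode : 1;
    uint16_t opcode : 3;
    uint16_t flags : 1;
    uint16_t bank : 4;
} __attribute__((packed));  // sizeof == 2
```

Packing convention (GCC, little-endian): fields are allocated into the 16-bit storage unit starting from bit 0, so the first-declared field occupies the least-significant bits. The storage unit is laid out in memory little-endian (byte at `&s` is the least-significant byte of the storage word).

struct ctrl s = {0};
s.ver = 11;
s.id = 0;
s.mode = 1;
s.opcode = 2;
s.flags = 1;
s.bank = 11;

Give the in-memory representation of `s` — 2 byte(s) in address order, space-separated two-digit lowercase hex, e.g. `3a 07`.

[0+:5] ver=11 & 0x1f = 0xb; word=0x000b
[5+:2] id=0 & 0x3 = 0x0; word=0x000b
[7+:1] mode=1 & 0x1 = 0x1; word=0x008b
[8+:3] opcode=2 & 0x7 = 0x2; word=0x028b
[11+:1] flags=1 & 0x1 = 0x1; word=0x0a8b
[12+:4] bank=11 & 0xf = 0xb; word=0xba8b
word = 0xba8b → little-endian bytes:
  [0]=0x8b  [1]=0xba

8b ba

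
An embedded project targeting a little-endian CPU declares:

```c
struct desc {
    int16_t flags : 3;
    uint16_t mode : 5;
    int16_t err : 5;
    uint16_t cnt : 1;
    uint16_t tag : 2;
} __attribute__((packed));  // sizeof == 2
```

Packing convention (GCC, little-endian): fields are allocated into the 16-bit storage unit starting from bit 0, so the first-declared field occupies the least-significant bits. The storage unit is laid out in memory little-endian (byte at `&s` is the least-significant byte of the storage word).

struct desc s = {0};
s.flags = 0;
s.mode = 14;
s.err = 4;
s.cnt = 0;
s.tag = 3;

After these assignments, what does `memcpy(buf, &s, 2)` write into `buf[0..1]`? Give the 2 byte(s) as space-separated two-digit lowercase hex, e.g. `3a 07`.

flags (3b) val=0 bits=0x0 at bit 0: 0x0000
mode (5b) val=14 bits=0xe at bit 3: 0x0070
err (5b) val=4 bits=0x4 at bit 8: 0x0470
cnt (1b) val=0 bits=0x0 at bit 13: 0x0470
tag (2b) val=3 bits=0x3 at bit 14: 0xc470
word = 0xc470 → little-endian bytes:
  [0]=0x70  [1]=0xc4

70 c4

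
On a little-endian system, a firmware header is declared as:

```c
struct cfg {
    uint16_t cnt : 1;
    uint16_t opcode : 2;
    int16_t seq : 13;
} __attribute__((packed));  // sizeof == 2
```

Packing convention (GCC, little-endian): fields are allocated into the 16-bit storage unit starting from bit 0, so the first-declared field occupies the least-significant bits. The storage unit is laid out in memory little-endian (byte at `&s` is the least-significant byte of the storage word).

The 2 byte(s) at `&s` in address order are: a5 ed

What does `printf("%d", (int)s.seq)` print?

-588

[0]=0xa5 [1]=0xed (little-endian) → word 0xeda5
cnt [0+:1] = (word>>0) & 0x1 = 1
opcode [1+:2] = (word>>1) & 0x3 = 2
seq [3+:13] = (word>>3) & 0x1fff = 7604  ←
seq signed 13b, MSB=1: 7604 - 8192 = -588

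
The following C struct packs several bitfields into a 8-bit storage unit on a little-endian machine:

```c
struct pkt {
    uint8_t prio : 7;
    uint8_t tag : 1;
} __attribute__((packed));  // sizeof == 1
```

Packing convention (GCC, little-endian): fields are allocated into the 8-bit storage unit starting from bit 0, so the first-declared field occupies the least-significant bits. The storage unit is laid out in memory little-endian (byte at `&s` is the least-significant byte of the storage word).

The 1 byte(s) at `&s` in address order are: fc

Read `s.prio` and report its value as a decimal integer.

[0]=0xfc (little-endian) → word 0xfc
prio [0+:7] = (word>>0) & 0x7f = 124  ←
tag [7+:1] = (word>>7) & 0x1 = 1

124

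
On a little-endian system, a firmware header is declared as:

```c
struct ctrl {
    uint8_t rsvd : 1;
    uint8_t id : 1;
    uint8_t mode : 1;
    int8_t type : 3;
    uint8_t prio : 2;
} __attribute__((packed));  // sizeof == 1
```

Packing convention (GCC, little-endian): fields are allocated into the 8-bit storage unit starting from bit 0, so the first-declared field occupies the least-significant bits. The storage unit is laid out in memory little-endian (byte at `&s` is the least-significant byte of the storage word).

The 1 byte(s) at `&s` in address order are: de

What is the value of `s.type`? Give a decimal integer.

3

[0]=0xde (little-endian) → word 0xde
rsvd:1 @ bit 0 → (0xde>>0)&0x1 = 0x0
id:1 @ bit 1 → (0xde>>1)&0x1 = 0x1
mode:1 @ bit 2 → (0xde>>2)&0x1 = 0x1
type:3 @ bit 3 → (0xde>>3)&0x7 = 0x3  ←
prio:2 @ bit 6 → (0xde>>6)&0x3 = 0x3
type signed 3b, MSB=0: value = 3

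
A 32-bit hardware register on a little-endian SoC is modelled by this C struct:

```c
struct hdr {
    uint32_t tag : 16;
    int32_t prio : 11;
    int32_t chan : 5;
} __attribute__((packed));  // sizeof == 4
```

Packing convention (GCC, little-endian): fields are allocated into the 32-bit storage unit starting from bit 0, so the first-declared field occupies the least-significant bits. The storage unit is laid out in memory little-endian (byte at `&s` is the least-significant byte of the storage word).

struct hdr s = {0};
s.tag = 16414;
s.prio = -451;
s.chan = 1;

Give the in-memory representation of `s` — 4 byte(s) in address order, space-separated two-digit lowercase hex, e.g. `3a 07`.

tag:16 = 16414 → 0x401e << 0 → word 0x0000401e
prio:11 = -451 → 0x63d << 16 → word 0x063d401e
chan:5 = 1 → 0x1 << 27 → word 0x0e3d401e
word = 0x0e3d401e → little-endian bytes:
  [0]=0x1e  [1]=0x40  [2]=0x3d  [3]=0x0e

1e 40 3d 0e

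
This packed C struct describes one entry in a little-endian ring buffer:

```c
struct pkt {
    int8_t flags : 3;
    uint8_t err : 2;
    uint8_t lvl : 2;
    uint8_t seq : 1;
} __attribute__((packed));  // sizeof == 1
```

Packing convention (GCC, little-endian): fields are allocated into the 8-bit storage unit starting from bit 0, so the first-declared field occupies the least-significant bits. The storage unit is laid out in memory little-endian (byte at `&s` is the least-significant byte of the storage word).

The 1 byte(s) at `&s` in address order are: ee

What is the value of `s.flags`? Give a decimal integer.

[0]=0xee (little-endian) → word 0xee
flags:3 @ bit 0 → (0xee>>0)&0x7 = 0x6  ←
err:2 @ bit 3 → (0xee>>3)&0x3 = 0x1
lvl:2 @ bit 5 → (0xee>>5)&0x3 = 0x3
seq:1 @ bit 7 → (0xee>>7)&0x1 = 0x1
flags signed 3b, MSB=1: 6 - 8 = -2

-2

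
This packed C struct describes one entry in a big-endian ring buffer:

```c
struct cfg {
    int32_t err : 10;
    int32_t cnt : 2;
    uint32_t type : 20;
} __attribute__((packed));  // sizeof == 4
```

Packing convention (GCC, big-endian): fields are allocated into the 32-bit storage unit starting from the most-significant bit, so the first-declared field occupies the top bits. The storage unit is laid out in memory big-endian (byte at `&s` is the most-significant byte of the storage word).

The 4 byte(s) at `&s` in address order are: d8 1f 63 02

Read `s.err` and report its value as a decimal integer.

-160

[0]=0xd8 [1]=0x1f [2]=0x63 [3]=0x02 (big-endian) → word 0xd81f6302
err [22+:10] = (word>>22) & 0x3ff = 864  ←
cnt [20+:2] = (word>>20) & 0x3 = 1
type [0+:20] = (word>>0) & 0xfffff = 1008386
err signed 10b, MSB=1: 864 - 1024 = -160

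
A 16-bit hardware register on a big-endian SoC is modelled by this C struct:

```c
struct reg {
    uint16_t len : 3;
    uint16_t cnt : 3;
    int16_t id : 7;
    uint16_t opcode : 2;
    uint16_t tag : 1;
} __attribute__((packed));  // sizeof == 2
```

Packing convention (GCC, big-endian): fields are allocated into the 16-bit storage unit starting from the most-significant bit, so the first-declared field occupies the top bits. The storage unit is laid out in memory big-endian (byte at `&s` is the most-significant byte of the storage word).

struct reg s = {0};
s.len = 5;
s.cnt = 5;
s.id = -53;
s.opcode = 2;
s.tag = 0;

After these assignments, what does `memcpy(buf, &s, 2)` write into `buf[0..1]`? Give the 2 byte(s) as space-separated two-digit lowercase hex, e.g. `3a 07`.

b6 5c

len (3b) val=5 bits=0x5 at bit 13: 0xa000
cnt (3b) val=5 bits=0x5 at bit 10: 0xb400
id (7b) val=-53 bits=0x4b at bit 3: 0xb658
opcode (2b) val=2 bits=0x2 at bit 1: 0xb65c
tag (1b) val=0 bits=0x0 at bit 0: 0xb65c
word = 0xb65c → big-endian bytes:
  [0]=0xb6  [1]=0x5c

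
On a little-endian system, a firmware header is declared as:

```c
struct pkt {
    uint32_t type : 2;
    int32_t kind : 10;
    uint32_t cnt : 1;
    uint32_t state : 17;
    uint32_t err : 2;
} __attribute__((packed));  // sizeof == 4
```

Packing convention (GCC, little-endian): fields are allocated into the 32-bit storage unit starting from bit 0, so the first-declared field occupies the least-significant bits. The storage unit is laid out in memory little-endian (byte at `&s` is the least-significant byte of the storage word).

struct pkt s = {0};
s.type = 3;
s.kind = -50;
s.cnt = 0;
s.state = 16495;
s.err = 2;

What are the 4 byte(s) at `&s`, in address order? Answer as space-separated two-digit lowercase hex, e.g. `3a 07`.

3b ef 0d 88

type:2 = 3 → 0x3 << 0 → word 0x00000003
kind:10 = -50 → 0x3ce << 2 → word 0x00000f3b
cnt:1 = 0 → 0x0 << 12 → word 0x00000f3b
state:17 = 16495 → 0x406f << 13 → word 0x080def3b
err:2 = 2 → 0x2 << 30 → word 0x880def3b
word = 0x880def3b → little-endian bytes:
  [0]=0x3b  [1]=0xef  [2]=0x0d  [3]=0x88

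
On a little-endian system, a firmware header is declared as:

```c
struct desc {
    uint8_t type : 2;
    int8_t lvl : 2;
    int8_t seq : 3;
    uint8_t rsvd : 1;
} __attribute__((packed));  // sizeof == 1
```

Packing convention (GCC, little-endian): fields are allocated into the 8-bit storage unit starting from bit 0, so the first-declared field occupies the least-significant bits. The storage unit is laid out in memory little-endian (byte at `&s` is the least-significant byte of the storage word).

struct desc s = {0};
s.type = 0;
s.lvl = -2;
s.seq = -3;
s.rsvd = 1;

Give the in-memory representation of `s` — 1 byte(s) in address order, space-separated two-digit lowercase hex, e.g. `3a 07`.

type (2b) val=0 bits=0x0 at bit 0: 0x00
lvl (2b) val=-2 bits=0x2 at bit 2: 0x08
seq (3b) val=-3 bits=0x5 at bit 4: 0x58
rsvd (1b) val=1 bits=0x1 at bit 7: 0xd8
word = 0xd8 → little-endian bytes:
  [0]=0xd8

d8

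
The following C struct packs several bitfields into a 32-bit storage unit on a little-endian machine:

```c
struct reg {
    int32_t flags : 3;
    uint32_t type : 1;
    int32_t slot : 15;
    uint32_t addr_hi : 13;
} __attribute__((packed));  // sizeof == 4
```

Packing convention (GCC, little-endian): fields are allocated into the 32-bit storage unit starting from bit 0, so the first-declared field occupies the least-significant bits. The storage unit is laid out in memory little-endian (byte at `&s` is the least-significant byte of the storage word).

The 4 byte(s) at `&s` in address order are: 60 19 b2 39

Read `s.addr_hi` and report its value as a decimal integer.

1846

[0]=0x60 [1]=0x19 [2]=0xb2 [3]=0x39 (little-endian) → word 0x39b21960
flags:3 @ bit 0 → (0x39b21960>>0)&0x7 = 0x0
type:1 @ bit 3 → (0x39b21960>>3)&0x1 = 0x0
slot:15 @ bit 4 → (0x39b21960>>4)&0x7fff = 0x2196
addr_hi:13 @ bit 19 → (0x39b21960>>19)&0x1fff = 0x736  ←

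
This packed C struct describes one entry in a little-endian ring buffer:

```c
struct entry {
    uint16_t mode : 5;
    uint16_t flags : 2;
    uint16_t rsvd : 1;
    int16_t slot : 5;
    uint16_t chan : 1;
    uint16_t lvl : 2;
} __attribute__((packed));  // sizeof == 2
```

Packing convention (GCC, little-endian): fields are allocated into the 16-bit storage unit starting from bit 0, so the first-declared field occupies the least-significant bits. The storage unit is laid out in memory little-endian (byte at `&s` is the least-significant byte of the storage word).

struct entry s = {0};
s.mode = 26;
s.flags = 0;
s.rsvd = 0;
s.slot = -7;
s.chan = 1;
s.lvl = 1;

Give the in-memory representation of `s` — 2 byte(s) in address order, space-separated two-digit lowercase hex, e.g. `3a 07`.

1a 79

mode:5 = 26 → 0x1a << 0 → word 0x001a
flags:2 = 0 → 0x0 << 5 → word 0x001a
rsvd:1 = 0 → 0x0 << 7 → word 0x001a
slot:5 = -7 → 0x19 << 8 → word 0x191a
chan:1 = 1 → 0x1 << 13 → word 0x391a
lvl:2 = 1 → 0x1 << 14 → word 0x791a
word = 0x791a → little-endian bytes:
  [0]=0x1a  [1]=0x79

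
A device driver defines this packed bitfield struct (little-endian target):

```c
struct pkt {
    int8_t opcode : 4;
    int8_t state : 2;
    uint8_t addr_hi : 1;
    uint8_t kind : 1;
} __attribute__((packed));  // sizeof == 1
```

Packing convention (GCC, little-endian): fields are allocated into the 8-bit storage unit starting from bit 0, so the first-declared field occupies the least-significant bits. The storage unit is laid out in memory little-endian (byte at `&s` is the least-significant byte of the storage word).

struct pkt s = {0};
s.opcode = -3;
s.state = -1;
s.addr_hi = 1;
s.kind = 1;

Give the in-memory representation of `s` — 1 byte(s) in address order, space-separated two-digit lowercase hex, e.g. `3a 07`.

opcode (4b) val=-3 bits=0xd at bit 0: 0x0d
state (2b) val=-1 bits=0x3 at bit 4: 0x3d
addr_hi (1b) val=1 bits=0x1 at bit 6: 0x7d
kind (1b) val=1 bits=0x1 at bit 7: 0xfd
word = 0xfd → little-endian bytes:
  [0]=0xfd

fd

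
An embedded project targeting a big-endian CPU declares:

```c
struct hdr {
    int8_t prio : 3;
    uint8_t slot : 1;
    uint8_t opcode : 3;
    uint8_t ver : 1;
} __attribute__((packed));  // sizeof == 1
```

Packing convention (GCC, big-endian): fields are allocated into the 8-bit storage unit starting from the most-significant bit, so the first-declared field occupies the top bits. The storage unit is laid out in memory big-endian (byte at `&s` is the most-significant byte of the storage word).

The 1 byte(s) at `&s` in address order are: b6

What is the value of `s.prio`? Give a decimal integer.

[0]=0xb6 (big-endian) → word 0xb6
prio [5+:3] = (word>>5) & 0x7 = 5  ←
slot [4+:1] = (word>>4) & 0x1 = 1
opcode [1+:3] = (word>>1) & 0x7 = 3
ver [0+:1] = (word>>0) & 0x1 = 0
prio signed 3b, MSB=1: 5 - 8 = -3

-3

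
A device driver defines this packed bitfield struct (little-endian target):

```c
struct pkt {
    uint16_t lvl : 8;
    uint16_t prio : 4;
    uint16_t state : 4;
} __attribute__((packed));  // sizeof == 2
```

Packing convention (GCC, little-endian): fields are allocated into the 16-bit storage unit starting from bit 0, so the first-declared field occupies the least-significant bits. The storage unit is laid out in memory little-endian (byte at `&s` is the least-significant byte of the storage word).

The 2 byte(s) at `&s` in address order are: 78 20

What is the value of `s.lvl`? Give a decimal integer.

[0]=0x78 [1]=0x20 (little-endian) → word 0x2078
lvl:8 @ bit 0 → (0x2078>>0)&0xff = 0x78  ←
prio:4 @ bit 8 → (0x2078>>8)&0xf = 0x0
state:4 @ bit 12 → (0x2078>>12)&0xf = 0x2

120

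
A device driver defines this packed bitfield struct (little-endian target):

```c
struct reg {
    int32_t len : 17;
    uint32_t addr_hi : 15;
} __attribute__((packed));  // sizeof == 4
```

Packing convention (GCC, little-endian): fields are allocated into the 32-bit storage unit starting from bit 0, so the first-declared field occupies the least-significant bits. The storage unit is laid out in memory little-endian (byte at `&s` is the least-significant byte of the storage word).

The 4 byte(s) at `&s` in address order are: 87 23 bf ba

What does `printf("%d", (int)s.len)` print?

[0]=0x87 [1]=0x23 [2]=0xbf [3]=0xba (little-endian) → word 0xbabf2387
len:17 @ bit 0 → (0xbabf2387>>0)&0x1ffff = 0x12387  ←
addr_hi:15 @ bit 17 → (0xbabf2387>>17)&0x7fff = 0x5d5f
len signed 17b, MSB=1: 74631 - 131072 = -56441

-56441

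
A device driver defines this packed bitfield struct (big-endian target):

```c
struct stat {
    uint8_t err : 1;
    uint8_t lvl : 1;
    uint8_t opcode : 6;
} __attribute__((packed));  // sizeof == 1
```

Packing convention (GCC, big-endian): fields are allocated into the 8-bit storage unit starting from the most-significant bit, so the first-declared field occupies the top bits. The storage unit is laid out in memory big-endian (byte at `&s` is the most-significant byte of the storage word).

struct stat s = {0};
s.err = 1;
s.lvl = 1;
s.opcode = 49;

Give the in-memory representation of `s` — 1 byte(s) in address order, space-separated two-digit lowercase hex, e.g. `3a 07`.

err (1b) val=1 bits=0x1 at bit 7: 0x80
lvl (1b) val=1 bits=0x1 at bit 6: 0xc0
opcode (6b) val=49 bits=0x31 at bit 0: 0xf1
word = 0xf1 → big-endian bytes:
  [0]=0xf1

f1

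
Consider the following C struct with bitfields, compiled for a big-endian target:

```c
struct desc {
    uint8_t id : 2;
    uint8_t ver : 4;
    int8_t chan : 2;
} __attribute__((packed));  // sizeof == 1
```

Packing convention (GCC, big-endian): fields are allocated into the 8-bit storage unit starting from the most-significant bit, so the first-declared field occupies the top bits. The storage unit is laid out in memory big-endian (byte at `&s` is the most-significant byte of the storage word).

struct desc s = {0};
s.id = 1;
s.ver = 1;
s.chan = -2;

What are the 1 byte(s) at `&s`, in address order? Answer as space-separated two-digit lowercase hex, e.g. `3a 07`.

id (2b) val=1 bits=0x1 at bit 6: 0x40
ver (4b) val=1 bits=0x1 at bit 2: 0x44
chan (2b) val=-2 bits=0x2 at bit 0: 0x46
word = 0x46 → big-endian bytes:
  [0]=0x46

46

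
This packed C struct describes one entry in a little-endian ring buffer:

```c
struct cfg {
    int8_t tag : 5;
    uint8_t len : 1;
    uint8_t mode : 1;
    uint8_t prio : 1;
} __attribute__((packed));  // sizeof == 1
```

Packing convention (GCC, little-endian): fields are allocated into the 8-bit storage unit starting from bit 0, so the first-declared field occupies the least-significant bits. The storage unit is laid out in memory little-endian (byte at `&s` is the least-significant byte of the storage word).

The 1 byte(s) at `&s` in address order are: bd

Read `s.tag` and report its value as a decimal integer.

[0]=0xbd (little-endian) → word 0xbd
tag [0+:5] = (word>>0) & 0x1f = 29  ←
len [5+:1] = (word>>5) & 0x1 = 1
mode [6+:1] = (word>>6) & 0x1 = 0
prio [7+:1] = (word>>7) & 0x1 = 1
tag signed 5b, MSB=1: 29 - 32 = -3

-3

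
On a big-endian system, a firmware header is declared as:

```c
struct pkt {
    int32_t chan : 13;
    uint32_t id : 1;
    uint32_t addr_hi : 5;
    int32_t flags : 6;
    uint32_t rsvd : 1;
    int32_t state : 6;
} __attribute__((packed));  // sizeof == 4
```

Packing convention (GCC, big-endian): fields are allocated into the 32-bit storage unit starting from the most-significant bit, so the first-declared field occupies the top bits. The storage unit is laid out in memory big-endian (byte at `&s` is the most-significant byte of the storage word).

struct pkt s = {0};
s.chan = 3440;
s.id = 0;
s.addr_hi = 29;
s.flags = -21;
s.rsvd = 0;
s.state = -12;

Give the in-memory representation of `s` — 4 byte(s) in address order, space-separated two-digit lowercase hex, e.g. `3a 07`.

[19+:13] chan=3440 & 0x1fff = 0xd70; word=0x6b800000
[18+:1] id=0 & 0x1 = 0x0; word=0x6b800000
[13+:5] addr_hi=29 & 0x1f = 0x1d; word=0x6b83a000
[7+:6] flags=-21 & 0x3f = 0x2b; word=0x6b83b580
[6+:1] rsvd=0 & 0x1 = 0x0; word=0x6b83b580
[0+:6] state=-12 & 0x3f = 0x34; word=0x6b83b5b4
word = 0x6b83b5b4 → big-endian bytes:
  [0]=0x6b  [1]=0x83  [2]=0xb5  [3]=0xb4

6b 83 b5 b4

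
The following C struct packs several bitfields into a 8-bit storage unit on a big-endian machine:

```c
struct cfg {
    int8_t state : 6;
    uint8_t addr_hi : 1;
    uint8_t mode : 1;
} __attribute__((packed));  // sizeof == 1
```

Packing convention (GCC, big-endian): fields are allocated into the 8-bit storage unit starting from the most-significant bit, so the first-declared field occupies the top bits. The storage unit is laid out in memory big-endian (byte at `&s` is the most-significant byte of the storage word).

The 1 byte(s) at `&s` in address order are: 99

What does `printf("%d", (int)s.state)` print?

-26

[0]=0x99 (big-endian) → word 0x99
state [2+:6] = (word>>2) & 0x3f = 38  ←
addr_hi [1+:1] = (word>>1) & 0x1 = 0
mode [0+:1] = (word>>0) & 0x1 = 1
state signed 6b, MSB=1: 38 - 64 = -26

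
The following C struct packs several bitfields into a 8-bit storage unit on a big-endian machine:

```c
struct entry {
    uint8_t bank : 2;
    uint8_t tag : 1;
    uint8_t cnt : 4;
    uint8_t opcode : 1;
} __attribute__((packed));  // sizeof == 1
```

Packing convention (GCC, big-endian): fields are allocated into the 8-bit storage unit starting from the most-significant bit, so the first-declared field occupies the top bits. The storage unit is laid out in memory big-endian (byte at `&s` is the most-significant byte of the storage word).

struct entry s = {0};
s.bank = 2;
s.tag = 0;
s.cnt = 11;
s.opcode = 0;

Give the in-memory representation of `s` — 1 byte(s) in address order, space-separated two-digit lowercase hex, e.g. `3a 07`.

96

bank (2b) val=2 bits=0x2 at bit 6: 0x80
tag (1b) val=0 bits=0x0 at bit 5: 0x80
cnt (4b) val=11 bits=0xb at bit 1: 0x96
opcode (1b) val=0 bits=0x0 at bit 0: 0x96
word = 0x96 → big-endian bytes:
  [0]=0x96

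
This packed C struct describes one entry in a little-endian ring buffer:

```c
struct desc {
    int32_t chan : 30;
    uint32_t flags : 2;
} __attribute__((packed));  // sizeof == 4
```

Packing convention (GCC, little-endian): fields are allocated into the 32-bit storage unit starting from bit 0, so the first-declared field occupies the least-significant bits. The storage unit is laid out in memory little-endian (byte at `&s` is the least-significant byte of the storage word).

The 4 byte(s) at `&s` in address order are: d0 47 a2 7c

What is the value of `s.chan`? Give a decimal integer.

-56473648

[0]=0xd0 [1]=0x47 [2]=0xa2 [3]=0x7c (little-endian) → word 0x7ca247d0
chan [0+:30] = (word>>0) & 0x3fffffff = 1017268176  ←
flags [30+:2] = (word>>30) & 0x3 = 1
chan signed 30b, MSB=1: 1017268176 - 1073741824 = -56473648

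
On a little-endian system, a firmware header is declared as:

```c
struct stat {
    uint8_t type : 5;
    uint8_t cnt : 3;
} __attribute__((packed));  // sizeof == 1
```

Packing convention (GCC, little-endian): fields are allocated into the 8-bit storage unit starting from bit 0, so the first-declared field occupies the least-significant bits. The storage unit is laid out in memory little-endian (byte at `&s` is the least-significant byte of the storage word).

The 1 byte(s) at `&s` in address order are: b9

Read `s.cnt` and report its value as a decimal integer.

[0]=0xb9 (little-endian) → word 0xb9
type [0+:5] = (word>>0) & 0x1f = 25
cnt [5+:3] = (word>>5) & 0x7 = 5  ←

5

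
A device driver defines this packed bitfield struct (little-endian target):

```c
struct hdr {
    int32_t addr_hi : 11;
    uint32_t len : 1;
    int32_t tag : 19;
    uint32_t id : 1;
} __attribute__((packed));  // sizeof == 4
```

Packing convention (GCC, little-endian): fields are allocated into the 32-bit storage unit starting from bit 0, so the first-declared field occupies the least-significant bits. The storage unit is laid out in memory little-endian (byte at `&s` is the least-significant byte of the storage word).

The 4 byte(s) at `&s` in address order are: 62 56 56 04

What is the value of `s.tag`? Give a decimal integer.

[0]=0x62 [1]=0x56 [2]=0x56 [3]=0x04 (little-endian) → word 0x04565662
addr_hi:11 @ bit 0 → (0x04565662>>0)&0x7ff = 0x662
len:1 @ bit 11 → (0x04565662>>11)&0x1 = 0x0
tag:19 @ bit 12 → (0x04565662>>12)&0x7ffff = 0x4565  ←
id:1 @ bit 31 → (0x04565662>>31)&0x1 = 0x0
tag signed 19b, MSB=0: value = 17765

17765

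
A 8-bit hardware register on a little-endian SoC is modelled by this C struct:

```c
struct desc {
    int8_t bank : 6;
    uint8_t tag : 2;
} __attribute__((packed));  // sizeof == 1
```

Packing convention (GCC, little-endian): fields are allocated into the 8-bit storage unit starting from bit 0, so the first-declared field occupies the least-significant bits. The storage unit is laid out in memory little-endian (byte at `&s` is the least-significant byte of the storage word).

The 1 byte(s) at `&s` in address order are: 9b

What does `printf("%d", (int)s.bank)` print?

27

[0]=0x9b (little-endian) → word 0x9b
bank:6 @ bit 0 → (0x9b>>0)&0x3f = 0x1b  ←
tag:2 @ bit 6 → (0x9b>>6)&0x3 = 0x2
bank signed 6b, MSB=0: value = 27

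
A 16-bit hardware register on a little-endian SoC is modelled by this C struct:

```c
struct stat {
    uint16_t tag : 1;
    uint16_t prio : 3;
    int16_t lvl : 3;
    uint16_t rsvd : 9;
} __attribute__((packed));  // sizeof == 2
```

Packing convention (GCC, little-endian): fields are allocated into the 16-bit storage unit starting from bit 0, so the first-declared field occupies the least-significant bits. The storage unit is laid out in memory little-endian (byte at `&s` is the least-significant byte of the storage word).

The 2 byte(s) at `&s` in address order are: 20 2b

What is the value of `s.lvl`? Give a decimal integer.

2

[0]=0x20 [1]=0x2b (little-endian) → word 0x2b20
tag:1 @ bit 0 → (0x2b20>>0)&0x1 = 0x0
prio:3 @ bit 1 → (0x2b20>>1)&0x7 = 0x0
lvl:3 @ bit 4 → (0x2b20>>4)&0x7 = 0x2  ←
rsvd:9 @ bit 7 → (0x2b20>>7)&0x1ff = 0x56
lvl signed 3b, MSB=0: value = 2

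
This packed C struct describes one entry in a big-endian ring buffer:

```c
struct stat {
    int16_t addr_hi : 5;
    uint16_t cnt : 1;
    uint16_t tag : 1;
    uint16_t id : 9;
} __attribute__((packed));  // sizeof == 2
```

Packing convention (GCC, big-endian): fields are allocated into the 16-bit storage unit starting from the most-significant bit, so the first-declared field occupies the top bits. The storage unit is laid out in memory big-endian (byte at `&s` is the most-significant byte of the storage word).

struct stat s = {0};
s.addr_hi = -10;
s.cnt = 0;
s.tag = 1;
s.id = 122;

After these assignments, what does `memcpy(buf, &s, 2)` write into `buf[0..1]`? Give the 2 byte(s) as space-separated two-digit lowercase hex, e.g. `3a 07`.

addr_hi (5b) val=-10 bits=0x16 at bit 11: 0xb000
cnt (1b) val=0 bits=0x0 at bit 10: 0xb000
tag (1b) val=1 bits=0x1 at bit 9: 0xb200
id (9b) val=122 bits=0x7a at bit 0: 0xb27a
word = 0xb27a → big-endian bytes:
  [0]=0xb2  [1]=0x7a

b2 7a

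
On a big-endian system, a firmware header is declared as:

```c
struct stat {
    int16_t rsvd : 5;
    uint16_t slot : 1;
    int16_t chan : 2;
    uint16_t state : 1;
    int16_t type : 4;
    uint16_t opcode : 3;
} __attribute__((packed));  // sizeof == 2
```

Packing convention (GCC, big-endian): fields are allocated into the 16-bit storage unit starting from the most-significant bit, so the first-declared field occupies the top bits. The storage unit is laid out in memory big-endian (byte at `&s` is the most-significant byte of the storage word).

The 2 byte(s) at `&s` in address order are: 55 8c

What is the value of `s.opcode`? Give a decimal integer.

4

[0]=0x55 [1]=0x8c (big-endian) → word 0x558c
rsvd [11+:5] = (word>>11) & 0x1f = 10
slot [10+:1] = (word>>10) & 0x1 = 1
chan [8+:2] = (word>>8) & 0x3 = 1
state [7+:1] = (word>>7) & 0x1 = 1
type [3+:4] = (word>>3) & 0xf = 1
opcode [0+:3] = (word>>0) & 0x7 = 4  ←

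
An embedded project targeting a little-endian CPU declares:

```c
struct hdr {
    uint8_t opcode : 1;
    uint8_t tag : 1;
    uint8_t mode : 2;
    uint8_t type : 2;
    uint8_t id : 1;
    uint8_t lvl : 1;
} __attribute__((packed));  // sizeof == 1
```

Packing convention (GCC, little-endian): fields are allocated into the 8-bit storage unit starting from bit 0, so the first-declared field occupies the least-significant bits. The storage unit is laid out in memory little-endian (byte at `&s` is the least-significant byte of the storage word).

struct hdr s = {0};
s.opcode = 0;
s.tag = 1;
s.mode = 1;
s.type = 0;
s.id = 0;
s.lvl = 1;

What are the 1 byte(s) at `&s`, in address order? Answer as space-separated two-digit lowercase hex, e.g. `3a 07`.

86

opcode (1b) val=0 bits=0x0 at bit 0: 0x00
tag (1b) val=1 bits=0x1 at bit 1: 0x02
mode (2b) val=1 bits=0x1 at bit 2: 0x06
type (2b) val=0 bits=0x0 at bit 4: 0x06
id (1b) val=0 bits=0x0 at bit 6: 0x06
lvl (1b) val=1 bits=0x1 at bit 7: 0x86
word = 0x86 → little-endian bytes:
  [0]=0x86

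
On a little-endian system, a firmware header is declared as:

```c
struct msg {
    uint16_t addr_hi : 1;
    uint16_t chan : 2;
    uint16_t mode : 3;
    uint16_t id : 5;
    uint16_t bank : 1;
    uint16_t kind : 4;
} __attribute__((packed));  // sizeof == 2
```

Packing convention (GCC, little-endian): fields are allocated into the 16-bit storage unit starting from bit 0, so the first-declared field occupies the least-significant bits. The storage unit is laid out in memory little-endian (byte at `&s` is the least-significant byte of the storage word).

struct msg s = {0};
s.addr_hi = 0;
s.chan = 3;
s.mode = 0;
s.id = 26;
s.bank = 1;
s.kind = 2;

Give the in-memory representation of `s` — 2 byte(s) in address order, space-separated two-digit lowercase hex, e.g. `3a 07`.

86 2e

addr_hi (1b) val=0 bits=0x0 at bit 0: 0x0000
chan (2b) val=3 bits=0x3 at bit 1: 0x0006
mode (3b) val=0 bits=0x0 at bit 3: 0x0006
id (5b) val=26 bits=0x1a at bit 6: 0x0686
bank (1b) val=1 bits=0x1 at bit 11: 0x0e86
kind (4b) val=2 bits=0x2 at bit 12: 0x2e86
word = 0x2e86 → little-endian bytes:
  [0]=0x86  [1]=0x2e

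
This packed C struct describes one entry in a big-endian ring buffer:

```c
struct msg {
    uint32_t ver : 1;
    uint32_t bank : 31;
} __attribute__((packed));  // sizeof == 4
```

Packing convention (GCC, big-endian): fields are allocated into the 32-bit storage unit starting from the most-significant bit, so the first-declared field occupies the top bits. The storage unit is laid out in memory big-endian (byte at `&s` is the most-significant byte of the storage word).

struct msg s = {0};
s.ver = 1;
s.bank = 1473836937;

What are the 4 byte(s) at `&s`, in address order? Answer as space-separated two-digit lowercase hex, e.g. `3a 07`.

ver:1 = 1 → 0x1 << 31 → word 0x80000000
bank:31 = 1473836937 → 0x57d8f789 << 0 → word 0xd7d8f789
word = 0xd7d8f789 → big-endian bytes:
  [0]=0xd7  [1]=0xd8  [2]=0xf7  [3]=0x89

d7 d8 f7 89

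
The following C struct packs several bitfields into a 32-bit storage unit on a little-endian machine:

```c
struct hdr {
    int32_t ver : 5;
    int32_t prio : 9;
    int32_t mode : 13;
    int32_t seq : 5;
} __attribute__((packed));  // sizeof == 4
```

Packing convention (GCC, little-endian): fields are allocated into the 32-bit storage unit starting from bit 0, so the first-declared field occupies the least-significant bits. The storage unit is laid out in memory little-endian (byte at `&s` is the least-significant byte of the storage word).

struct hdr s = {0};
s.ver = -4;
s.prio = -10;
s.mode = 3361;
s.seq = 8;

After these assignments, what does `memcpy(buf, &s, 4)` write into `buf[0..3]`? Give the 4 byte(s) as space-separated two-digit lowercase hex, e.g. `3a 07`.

dc 7e 48 43

ver:5 = -4 → 0x1c << 0 → word 0x0000001c
prio:9 = -10 → 0x1f6 << 5 → word 0x00003edc
mode:13 = 3361 → 0xd21 << 14 → word 0x03487edc
seq:5 = 8 → 0x8 << 27 → word 0x43487edc
word = 0x43487edc → little-endian bytes:
  [0]=0xdc  [1]=0x7e  [2]=0x48  [3]=0x43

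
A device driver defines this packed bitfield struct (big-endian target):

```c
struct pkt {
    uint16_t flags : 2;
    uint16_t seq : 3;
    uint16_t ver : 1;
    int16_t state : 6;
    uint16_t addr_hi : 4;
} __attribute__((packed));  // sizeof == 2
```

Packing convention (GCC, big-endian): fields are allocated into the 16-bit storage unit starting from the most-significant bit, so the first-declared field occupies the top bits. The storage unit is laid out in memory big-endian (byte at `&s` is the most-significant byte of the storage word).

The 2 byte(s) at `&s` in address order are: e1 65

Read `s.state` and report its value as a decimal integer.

22

[0]=0xe1 [1]=0x65 (big-endian) → word 0xe165
flags [14+:2] = (word>>14) & 0x3 = 3
seq [11+:3] = (word>>11) & 0x7 = 4
ver [10+:1] = (word>>10) & 0x1 = 0
state [4+:6] = (word>>4) & 0x3f = 22  ←
addr_hi [0+:4] = (word>>0) & 0xf = 5
state signed 6b, MSB=0: value = 22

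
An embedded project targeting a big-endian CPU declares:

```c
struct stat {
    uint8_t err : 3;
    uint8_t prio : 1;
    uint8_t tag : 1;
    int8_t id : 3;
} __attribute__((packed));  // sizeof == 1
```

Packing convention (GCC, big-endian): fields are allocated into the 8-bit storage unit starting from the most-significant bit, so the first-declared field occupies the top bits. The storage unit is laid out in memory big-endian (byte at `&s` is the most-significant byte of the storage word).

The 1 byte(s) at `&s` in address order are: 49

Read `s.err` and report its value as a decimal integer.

[0]=0x49 (big-endian) → word 0x49
err [5+:3] = (word>>5) & 0x7 = 2  ←
prio [4+:1] = (word>>4) & 0x1 = 0
tag [3+:1] = (word>>3) & 0x1 = 1
id [0+:3] = (word>>0) & 0x7 = 1

2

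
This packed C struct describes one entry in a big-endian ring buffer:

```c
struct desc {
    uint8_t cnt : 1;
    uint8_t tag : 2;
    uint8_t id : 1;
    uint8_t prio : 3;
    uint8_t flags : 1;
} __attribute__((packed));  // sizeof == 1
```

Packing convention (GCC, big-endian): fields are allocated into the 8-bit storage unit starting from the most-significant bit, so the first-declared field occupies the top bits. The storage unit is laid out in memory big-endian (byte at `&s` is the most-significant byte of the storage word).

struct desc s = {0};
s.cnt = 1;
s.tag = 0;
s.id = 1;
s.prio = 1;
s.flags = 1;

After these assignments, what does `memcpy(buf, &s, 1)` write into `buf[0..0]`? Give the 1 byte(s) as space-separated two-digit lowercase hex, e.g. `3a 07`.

93

cnt (1b) val=1 bits=0x1 at bit 7: 0x80
tag (2b) val=0 bits=0x0 at bit 5: 0x80
id (1b) val=1 bits=0x1 at bit 4: 0x90
prio (3b) val=1 bits=0x1 at bit 1: 0x92
flags (1b) val=1 bits=0x1 at bit 0: 0x93
word = 0x93 → big-endian bytes:
  [0]=0x93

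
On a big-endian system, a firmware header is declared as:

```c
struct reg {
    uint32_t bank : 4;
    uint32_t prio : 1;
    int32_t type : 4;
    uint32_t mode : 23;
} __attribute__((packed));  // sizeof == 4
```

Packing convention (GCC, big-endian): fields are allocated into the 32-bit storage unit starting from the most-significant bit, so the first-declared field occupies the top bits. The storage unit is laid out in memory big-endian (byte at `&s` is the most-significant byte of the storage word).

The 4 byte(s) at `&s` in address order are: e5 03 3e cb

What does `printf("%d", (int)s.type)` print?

-6

[0]=0xe5 [1]=0x03 [2]=0x3e [3]=0xcb (big-endian) → word 0xe5033ecb
bank:4 @ bit 28 → (0xe5033ecb>>28)&0xf = 0xe
prio:1 @ bit 27 → (0xe5033ecb>>27)&0x1 = 0x0
type:4 @ bit 23 → (0xe5033ecb>>23)&0xf = 0xa  ←
mode:23 @ bit 0 → (0xe5033ecb>>0)&0x7fffff = 0x33ecb
type signed 4b, MSB=1: 10 - 16 = -6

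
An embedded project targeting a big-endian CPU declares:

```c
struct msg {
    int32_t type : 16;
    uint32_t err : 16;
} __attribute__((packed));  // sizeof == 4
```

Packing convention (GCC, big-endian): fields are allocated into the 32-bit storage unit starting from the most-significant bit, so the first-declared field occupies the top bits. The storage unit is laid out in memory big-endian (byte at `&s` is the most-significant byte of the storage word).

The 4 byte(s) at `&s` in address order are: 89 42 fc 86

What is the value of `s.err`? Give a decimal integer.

64646

[0]=0x89 [1]=0x42 [2]=0xfc [3]=0x86 (big-endian) → word 0x8942fc86
type:16 @ bit 16 → (0x8942fc86>>16)&0xffff = 0x8942
err:16 @ bit 0 → (0x8942fc86>>0)&0xffff = 0xfc86  ←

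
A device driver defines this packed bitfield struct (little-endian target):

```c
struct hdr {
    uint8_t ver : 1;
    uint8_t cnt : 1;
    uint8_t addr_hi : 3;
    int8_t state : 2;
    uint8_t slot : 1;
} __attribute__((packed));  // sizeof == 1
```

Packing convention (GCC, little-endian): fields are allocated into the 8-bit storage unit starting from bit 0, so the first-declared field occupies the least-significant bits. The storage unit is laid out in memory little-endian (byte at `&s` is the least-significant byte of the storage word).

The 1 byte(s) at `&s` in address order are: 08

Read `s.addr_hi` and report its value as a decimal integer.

2

[0]=0x08 (little-endian) → word 0x08
ver [0+:1] = (word>>0) & 0x1 = 0
cnt [1+:1] = (word>>1) & 0x1 = 0
addr_hi [2+:3] = (word>>2) & 0x7 = 2  ←
state [5+:2] = (word>>5) & 0x3 = 0
slot [7+:1] = (word>>7) & 0x1 = 0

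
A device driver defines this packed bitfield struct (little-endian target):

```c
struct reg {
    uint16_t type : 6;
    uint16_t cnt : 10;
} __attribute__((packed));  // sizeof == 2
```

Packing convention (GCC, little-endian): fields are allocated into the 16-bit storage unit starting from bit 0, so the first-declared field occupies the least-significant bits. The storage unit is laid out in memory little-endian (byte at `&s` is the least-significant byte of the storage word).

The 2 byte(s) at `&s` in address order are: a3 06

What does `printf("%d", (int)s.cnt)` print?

[0]=0xa3 [1]=0x06 (little-endian) → word 0x06a3
type:6 @ bit 0 → (0x06a3>>0)&0x3f = 0x23
cnt:10 @ bit 6 → (0x06a3>>6)&0x3ff = 0x1a  ←

26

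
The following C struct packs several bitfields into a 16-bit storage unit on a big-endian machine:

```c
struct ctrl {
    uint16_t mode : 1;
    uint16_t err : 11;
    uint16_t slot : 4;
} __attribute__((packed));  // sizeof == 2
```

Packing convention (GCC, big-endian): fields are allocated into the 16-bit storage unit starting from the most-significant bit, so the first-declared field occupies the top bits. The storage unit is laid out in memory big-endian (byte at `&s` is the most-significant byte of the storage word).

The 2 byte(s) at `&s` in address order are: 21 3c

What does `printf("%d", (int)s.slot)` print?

[0]=0x21 [1]=0x3c (big-endian) → word 0x213c
mode [15+:1] = (word>>15) & 0x1 = 0
err [4+:11] = (word>>4) & 0x7ff = 531
slot [0+:4] = (word>>0) & 0xf = 12  ←

12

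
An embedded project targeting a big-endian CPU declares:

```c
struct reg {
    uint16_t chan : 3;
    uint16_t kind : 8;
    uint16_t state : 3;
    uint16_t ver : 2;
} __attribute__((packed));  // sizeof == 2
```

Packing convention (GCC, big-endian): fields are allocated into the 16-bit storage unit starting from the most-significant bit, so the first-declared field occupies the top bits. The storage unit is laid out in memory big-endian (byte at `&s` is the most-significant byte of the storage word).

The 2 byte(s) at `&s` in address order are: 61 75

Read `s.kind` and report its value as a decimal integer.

[0]=0x61 [1]=0x75 (big-endian) → word 0x6175
chan:3 @ bit 13 → (0x6175>>13)&0x7 = 0x3
kind:8 @ bit 5 → (0x6175>>5)&0xff = 0xb  ←
state:3 @ bit 2 → (0x6175>>2)&0x7 = 0x5
ver:2 @ bit 0 → (0x6175>>0)&0x3 = 0x1

11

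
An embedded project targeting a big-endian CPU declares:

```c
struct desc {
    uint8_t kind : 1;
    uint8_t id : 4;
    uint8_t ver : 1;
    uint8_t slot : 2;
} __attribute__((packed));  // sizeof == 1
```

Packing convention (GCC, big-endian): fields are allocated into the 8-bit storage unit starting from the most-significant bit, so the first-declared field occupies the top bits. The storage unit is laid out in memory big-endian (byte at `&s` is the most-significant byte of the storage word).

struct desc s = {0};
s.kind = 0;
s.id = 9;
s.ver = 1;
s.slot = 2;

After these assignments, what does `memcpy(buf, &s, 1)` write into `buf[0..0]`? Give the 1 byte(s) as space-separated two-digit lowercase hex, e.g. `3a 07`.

4e

kind (1b) val=0 bits=0x0 at bit 7: 0x00
id (4b) val=9 bits=0x9 at bit 3: 0x48
ver (1b) val=1 bits=0x1 at bit 2: 0x4c
slot (2b) val=2 bits=0x2 at bit 0: 0x4e
word = 0x4e → big-endian bytes:
  [0]=0x4e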